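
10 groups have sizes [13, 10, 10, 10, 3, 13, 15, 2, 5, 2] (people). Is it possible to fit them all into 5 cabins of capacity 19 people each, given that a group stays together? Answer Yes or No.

Total = 83 people; ⌈83/19⌉ = 5.
6 groups each exceed half the capacity and cannot share a cabin, forcing at least 6 cabins.
At least 6 cabins are required, but only 5 are allowed.

No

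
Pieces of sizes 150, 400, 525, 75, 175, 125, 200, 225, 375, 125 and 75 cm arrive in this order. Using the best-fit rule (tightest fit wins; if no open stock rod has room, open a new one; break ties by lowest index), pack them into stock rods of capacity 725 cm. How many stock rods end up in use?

4

  150 → stock rod 1 (new)  [load 150/725]
  400 → stock rod 1  [load 550/725]
  525 → stock rod 2 (new)  [load 525/725]
  75 → stock rod 1  [load 625/725]
  175 → stock rod 2  [load 700/725]
  125 → stock rod 3 (new)  [load 125/725]
  200 → stock rod 3  [load 325/725]
  225 → stock rod 3  [load 550/725]
  375 → stock rod 4 (new)  [load 375/725]
  125 → stock rod 3  [load 675/725]
  75 → stock rod 1  [load 700/725]
4 stock rods opened.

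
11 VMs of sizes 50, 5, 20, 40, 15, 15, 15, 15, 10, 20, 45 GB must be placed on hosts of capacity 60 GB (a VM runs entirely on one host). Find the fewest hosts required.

5

Total = 50 + 45 + 40 + 20 + 20 + 15 + 15 + 15 + 15 + 10 + 5 = 250 GB.
Lower bound: ⌈250/60⌉ = 5 hosts.
A packing using 5 hosts:
  host 1: 50 + 10 = 60
  host 2: 45 + 15 = 60
  host 3: 40 + 20 = 60
  host 4: 20 + 15 + 15 + 5 = 55
  host 5: 15 = 15
This matches the lower bound, so 5 is optimal.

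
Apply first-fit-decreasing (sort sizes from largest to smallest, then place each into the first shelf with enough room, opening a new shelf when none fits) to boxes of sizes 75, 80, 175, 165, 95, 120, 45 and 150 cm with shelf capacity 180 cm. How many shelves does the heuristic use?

6

Sorted descending: 175, 165, 150, 120, 95, 80, 75, 45.
  175 → shelf 1 (new)  [load 175/180]
  165 → shelf 2 (new)  [load 165/180]
  150 → shelf 3 (new)  [load 150/180]
  120 → shelf 4 (new)  [load 120/180]
  95 → shelf 5 (new)  [load 95/180]
  80 → shelf 5  [load 175/180]
  75 → shelf 6 (new)  [load 75/180]
  45 → shelf 4  [load 165/180]
6 shelves opened.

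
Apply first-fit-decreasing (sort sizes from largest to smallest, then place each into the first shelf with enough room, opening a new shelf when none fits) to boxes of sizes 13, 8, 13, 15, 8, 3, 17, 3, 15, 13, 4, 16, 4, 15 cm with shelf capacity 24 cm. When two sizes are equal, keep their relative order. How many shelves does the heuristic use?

Sorted descending: 17, 16, 15, 15, 15, 13, 13, 13, 8, 8, 4, 4, 3, 3.
  17 → shelf 1 (new)  [load 17/24]
  16 → shelf 2 (new)  [load 16/24]
  15 → shelf 3 (new)  [load 15/24]
  15 → shelf 4 (new)  [load 15/24]
  15 → shelf 5 (new)  [load 15/24]
  13 → shelf 6 (new)  [load 13/24]
  13 → shelf 7 (new)  [load 13/24]
  13 → shelf 8 (new)  [load 13/24]
  8 → shelf 2  [load 24/24]
  8 → shelf 3  [load 23/24]
  4 → shelf 1  [load 21/24]
  4 → shelf 4  [load 19/24]
  3 → shelf 1  [load 24/24]
  3 → shelf 4  [load 22/24]
8 shelves opened.

8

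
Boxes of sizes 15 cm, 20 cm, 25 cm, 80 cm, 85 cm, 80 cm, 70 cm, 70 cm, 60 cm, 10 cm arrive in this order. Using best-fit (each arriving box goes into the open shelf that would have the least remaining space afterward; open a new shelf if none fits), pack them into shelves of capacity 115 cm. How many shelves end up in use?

7

  15 → shelf 1 (new)  [load 15/115]
  20 → shelf 1  [load 35/115]
  25 → shelf 1  [load 60/115]
  80 → shelf 2 (new)  [load 80/115]
  85 → shelf 3 (new)  [load 85/115]
  80 → shelf 4 (new)  [load 80/115]
  70 → shelf 5 (new)  [load 70/115]
  70 → shelf 6 (new)  [load 70/115]
  60 → shelf 7 (new)  [load 60/115]
  10 → shelf 3  [load 95/115]
7 shelves opened.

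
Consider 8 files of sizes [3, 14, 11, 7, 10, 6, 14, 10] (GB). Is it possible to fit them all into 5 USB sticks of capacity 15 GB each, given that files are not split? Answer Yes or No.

Total = 75 GB; ⌈75/15⌉ = 5.
The bound of 5 does not rule out 5, but exhaustive search shows no assignment into 5 USB sticks of capacity 15 GB exists — the minimum is 6.

No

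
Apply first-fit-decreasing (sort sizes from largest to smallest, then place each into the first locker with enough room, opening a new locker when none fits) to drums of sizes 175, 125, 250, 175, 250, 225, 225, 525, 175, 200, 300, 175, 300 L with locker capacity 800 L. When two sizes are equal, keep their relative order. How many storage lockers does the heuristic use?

Sorted descending: 525, 300, 300, 250, 250, 225, 225, 200, 175, 175, 175, 175, 125.
  525 → locker 1 (new)  [load 525/800]
  300 → locker 2 (new)  [load 300/800]
  300 → locker 2  [load 600/800]
  250 → locker 1  [load 775/800]
  250 → locker 3 (new)  [load 250/800]
  225 → locker 3  [load 475/800]
  225 → locker 3  [load 700/800]
  200 → locker 2  [load 800/800]
  175 → locker 4 (new)  [load 175/800]
  175 → locker 4  [load 350/800]
  175 → locker 4  [load 525/800]
  175 → locker 4  [load 700/800]
  125 → locker 5 (new)  [load 125/800]
5 storage lockers opened.

5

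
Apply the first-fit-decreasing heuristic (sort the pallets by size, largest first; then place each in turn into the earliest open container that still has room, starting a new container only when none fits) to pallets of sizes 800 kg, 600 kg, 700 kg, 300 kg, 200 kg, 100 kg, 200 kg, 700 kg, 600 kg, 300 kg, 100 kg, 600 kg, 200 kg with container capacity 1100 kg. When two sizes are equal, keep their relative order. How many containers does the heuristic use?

Sorted descending: 800, 700, 700, 600, 600, 600, 300, 300, 200, 200, 200, 100, 100.
  800 → container 1 (new)  [load 800/1100]
  700 → container 2 (new)  [load 700/1100]
  700 → container 3 (new)  [load 700/1100]
  600 → container 4 (new)  [load 600/1100]
  600 → container 5 (new)  [load 600/1100]
  600 → container 6 (new)  [load 600/1100]
  300 → container 1  [load 1100/1100]
  300 → container 2  [load 1000/1100]
  200 → container 3  [load 900/1100]
  200 → container 3  [load 1100/1100]
  200 → container 4  [load 800/1100]
  100 → container 2  [load 1100/1100]
  100 → container 4  [load 900/1100]
6 containers opened.

6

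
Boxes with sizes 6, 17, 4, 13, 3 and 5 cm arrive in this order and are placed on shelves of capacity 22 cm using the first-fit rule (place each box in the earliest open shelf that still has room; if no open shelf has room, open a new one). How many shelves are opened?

3

  6 → shelf 1 (new)  [load 6/22]
  17 → shelf 2 (new)  [load 17/22]
  4 → shelf 1  [load 10/22]
  13 → shelf 3 (new)  [load 13/22]
  3 → shelf 1  [load 13/22]
  5 → shelf 1  [load 18/22]
3 shelves opened.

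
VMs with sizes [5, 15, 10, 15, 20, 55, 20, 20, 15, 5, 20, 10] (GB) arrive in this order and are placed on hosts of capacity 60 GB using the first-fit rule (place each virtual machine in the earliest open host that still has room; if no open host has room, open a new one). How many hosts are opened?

  5 → host 1 (new)  [load 5/60]
  15 → host 1  [load 20/60]
  10 → host 1  [load 30/60]
  15 → host 1  [load 45/60]
  20 → host 2 (new)  [load 20/60]
  55 → host 3 (new)  [load 55/60]
  20 → host 2  [load 40/60]
  20 → host 2  [load 60/60]
  15 → host 1  [load 60/60]
  5 → host 3  [load 60/60]
  20 → host 4 (new)  [load 20/60]
  10 → host 4  [load 30/60]
4 hosts opened.

4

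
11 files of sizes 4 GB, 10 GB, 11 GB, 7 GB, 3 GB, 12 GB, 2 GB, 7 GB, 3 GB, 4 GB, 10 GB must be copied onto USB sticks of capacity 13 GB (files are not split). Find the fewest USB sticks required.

Total = 12 + 11 + 10 + 10 + 7 + 7 + 4 + 4 + 3 + 3 + 2 = 73 GB.
Lower bound: ⌈73/13⌉ = 6 USB sticks.
A packing using 6 USB sticks:
  USB stick 1: 12 = 12
  USB stick 2: 11 + 2 = 13
  USB stick 3: 10 + 3 = 13
  USB stick 4: 10 + 3 = 13
  USB stick 5: 7 + 4 = 11
  USB stick 6: 7 + 4 = 11
This matches the lower bound, so 6 is optimal.

6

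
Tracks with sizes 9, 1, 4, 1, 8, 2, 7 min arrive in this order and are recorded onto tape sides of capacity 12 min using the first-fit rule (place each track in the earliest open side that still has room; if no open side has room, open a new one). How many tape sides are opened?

  9 → side 1 (new)  [load 9/12]
  1 → side 1  [load 10/12]
  4 → side 2 (new)  [load 4/12]
  1 → side 1  [load 11/12]
  8 → side 2  [load 12/12]
  2 → side 3 (new)  [load 2/12]
  7 → side 3  [load 9/12]
3 tape sides opened.

3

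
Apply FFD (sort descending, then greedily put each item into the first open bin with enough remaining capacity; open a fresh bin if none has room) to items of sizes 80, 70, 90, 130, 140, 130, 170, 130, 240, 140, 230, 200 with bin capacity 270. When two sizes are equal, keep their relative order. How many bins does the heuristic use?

7

Sorted descending: 240, 230, 200, 170, 140, 140, 130, 130, 130, 90, 80, 70.
  240 → bin 1 (new)  [load 240/270]
  230 → bin 2 (new)  [load 230/270]
  200 → bin 3 (new)  [load 200/270]
  170 → bin 4 (new)  [load 170/270]
  140 → bin 5 (new)  [load 140/270]
  140 → bin 6 (new)  [load 140/270]
  130 → bin 5  [load 270/270]
  130 → bin 6  [load 270/270]
  130 → bin 7 (new)  [load 130/270]
  90 → bin 4  [load 260/270]
  80 → bin 7  [load 210/270]
  70 → bin 3  [load 270/270]
7 bins opened.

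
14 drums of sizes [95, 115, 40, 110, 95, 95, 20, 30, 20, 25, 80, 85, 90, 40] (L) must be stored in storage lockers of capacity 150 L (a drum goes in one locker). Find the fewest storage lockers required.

Total = 115 + 110 + 95 + 95 + 95 + 90 + 85 + 80 + 40 + 40 + 30 + 25 + 20 + 20 = 940 L.
Lower bound: ⌈940/150⌉ = 7 storage lockers.
Also, 8 drums each exceed 75 L, and no two of those can share a locker, so at least 8 storage lockers are needed.
A packing using 8 storage lockers:
  locker 1: 115 + 30 = 145
  locker 2: 110 + 40 = 150
  locker 3: 95 + 40 = 135
  locker 4: 95 + 25 + 20 = 140
  locker 5: 95 + 20 = 115
  locker 6: 90 = 90
  locker 7: 85 = 85
  locker 8: 80 = 80
This matches the lower bound, so 8 is optimal.

8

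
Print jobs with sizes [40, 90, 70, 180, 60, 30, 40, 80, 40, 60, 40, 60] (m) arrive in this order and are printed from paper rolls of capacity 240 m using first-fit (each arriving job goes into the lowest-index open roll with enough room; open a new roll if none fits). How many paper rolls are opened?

  40 → roll 1 (new)  [load 40/240]
  90 → roll 1  [load 130/240]
  70 → roll 1  [load 200/240]
  180 → roll 2 (new)  [load 180/240]
  60 → roll 2  [load 240/240]
  30 → roll 1  [load 230/240]
  40 → roll 3 (new)  [load 40/240]
  80 → roll 3  [load 120/240]
  40 → roll 3  [load 160/240]
  60 → roll 3  [load 220/240]
  40 → roll 4 (new)  [load 40/240]
  60 → roll 4  [load 100/240]
4 paper rolls opened.

4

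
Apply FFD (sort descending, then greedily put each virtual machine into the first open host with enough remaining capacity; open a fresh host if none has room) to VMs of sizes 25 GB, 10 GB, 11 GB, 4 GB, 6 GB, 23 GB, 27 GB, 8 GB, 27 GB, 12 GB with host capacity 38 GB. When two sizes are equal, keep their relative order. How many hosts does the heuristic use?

Sorted descending: 27, 27, 25, 23, 12, 11, 10, 8, 6, 4.
  27 → host 1 (new)  [load 27/38]
  27 → host 2 (new)  [load 27/38]
  25 → host 3 (new)  [load 25/38]
  23 → host 4 (new)  [load 23/38]
  12 → host 3  [load 37/38]
  11 → host 1  [load 38/38]
  10 → host 2  [load 37/38]
  8 → host 4  [load 31/38]
  6 → host 4  [load 37/38]
  4 → host 5 (new)  [load 4/38]
5 hosts opened.

5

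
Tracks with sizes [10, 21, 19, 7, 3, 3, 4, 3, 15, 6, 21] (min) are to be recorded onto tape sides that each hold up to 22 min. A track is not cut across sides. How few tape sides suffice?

Total = 21 + 21 + 19 + 15 + 10 + 7 + 6 + 4 + 3 + 3 + 3 = 112 min.
Lower bound: ⌈112/22⌉ = 6 tape sides.
A packing using 6 tape sides:
  side 1: 21 = 21
  side 2: 21 = 21
  side 3: 19 + 3 = 22
  side 4: 15 + 7 = 22
  side 5: 10 + 6 + 4 = 20
  side 6: 3 + 3 = 6
This matches the lower bound, so 6 is optimal.

6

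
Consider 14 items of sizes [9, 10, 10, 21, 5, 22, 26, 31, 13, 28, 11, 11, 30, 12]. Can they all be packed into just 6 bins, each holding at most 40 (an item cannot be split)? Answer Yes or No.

No

Total = 239; ⌈239/40⌉ = 6.
The bound of 6 does not rule out 6, but exhaustive search shows no assignment into 6 bins of capacity 40 exists — the minimum is 7.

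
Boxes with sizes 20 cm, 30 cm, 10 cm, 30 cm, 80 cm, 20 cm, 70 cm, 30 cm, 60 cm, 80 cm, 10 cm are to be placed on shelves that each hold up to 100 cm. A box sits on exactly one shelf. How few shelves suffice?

5

Total = 80 + 80 + 70 + 60 + 30 + 30 + 30 + 20 + 20 + 10 + 10 = 440 cm.
Lower bound: ⌈440/100⌉ = 5 shelves.
A packing using 5 shelves:
  shelf 1: 80 + 20 = 100
  shelf 2: 80 + 20 = 100
  shelf 3: 70 + 30 = 100
  shelf 4: 60 + 30 + 10 = 100
  shelf 5: 30 + 10 = 40
This matches the lower bound, so 5 is optimal.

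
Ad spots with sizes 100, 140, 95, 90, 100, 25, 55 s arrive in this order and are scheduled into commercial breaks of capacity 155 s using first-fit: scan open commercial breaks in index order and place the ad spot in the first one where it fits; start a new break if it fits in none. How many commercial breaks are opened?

  100 → break 1 (new)  [load 100/155]
  140 → break 2 (new)  [load 140/155]
  95 → break 3 (new)  [load 95/155]
  90 → break 4 (new)  [load 90/155]
  100 → break 5 (new)  [load 100/155]
  25 → break 1  [load 125/155]
  55 → break 3  [load 150/155]
5 commercial breaks opened.

5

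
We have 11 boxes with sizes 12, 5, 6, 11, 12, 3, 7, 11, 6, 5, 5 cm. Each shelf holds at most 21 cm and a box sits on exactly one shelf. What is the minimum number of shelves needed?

5

Total = 12 + 12 + 11 + 11 + 7 + 6 + 6 + 5 + 5 + 5 + 3 = 83 cm.
Lower bound: ⌈83/21⌉ = 4 shelves.
A packing using 5 shelves:
  shelf 1: 12 + 7 = 19
  shelf 2: 12 + 6 + 3 = 21
  shelf 3: 11 + 6 = 17
  shelf 4: 11 + 5 + 5 = 21
  shelf 5: 5 = 5
No arrangement into 4 shelves stays within capacity, so 5 is optimal.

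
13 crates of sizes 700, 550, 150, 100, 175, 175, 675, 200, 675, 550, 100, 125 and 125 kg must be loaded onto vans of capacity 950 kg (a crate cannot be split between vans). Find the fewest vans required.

5

Total = 700 + 675 + 675 + 550 + 550 + 200 + 175 + 175 + 150 + 125 + 125 + 100 + 100 = 4300 kg.
Lower bound: ⌈4300/950⌉ = 5 vans.
A packing using 5 vans:
  van 1: 700 + 200 = 900
  van 2: 675 + 175 + 100 = 950
  van 3: 675 + 175 + 100 = 950
  van 4: 550 + 150 + 125 + 125 = 950
  van 5: 550 = 550
This matches the lower bound, so 5 is optimal.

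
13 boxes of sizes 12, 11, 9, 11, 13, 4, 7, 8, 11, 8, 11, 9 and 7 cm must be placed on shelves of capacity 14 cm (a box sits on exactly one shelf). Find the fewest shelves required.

Total = 13 + 12 + 11 + 11 + 11 + 11 + 9 + 9 + 8 + 8 + 7 + 7 + 4 = 121 cm.
Lower bound: ⌈121/14⌉ = 9 shelves.
Also, 10 boxes each exceed 7 cm, and no two of those can share a shelf, so at least 10 shelves are needed.
A packing using 11 shelves:
  shelf 1: 13 = 13
  shelf 2: 12 = 12
  shelf 3: 11 = 11
  shelf 4: 11 = 11
  shelf 5: 11 = 11
  shelf 6: 11 = 11
  shelf 7: 9 + 4 = 13
  shelf 8: 9 = 9
  shelf 9: 8 = 8
  shelf 10: 8 = 8
  shelf 11: 7 + 7 = 14
No arrangement into 10 shelves stays within capacity, so 11 is optimal.

11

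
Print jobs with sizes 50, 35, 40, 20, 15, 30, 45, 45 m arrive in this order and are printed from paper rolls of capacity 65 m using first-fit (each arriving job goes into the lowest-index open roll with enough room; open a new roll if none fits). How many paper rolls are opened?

6

  50 → roll 1 (new)  [load 50/65]
  35 → roll 2 (new)  [load 35/65]
  40 → roll 3 (new)  [load 40/65]
  20 → roll 2  [load 55/65]
  15 → roll 1  [load 65/65]
  30 → roll 4 (new)  [load 30/65]
  45 → roll 5 (new)  [load 45/65]
  45 → roll 6 (new)  [load 45/65]
6 paper rolls opened.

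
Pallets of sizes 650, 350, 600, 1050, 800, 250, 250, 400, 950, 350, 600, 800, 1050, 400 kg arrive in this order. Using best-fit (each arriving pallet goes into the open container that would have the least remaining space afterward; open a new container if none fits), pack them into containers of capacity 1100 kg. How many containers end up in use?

9

  650 → container 1 (new)  [load 650/1100]
  350 → container 1  [load 1000/1100]
  600 → container 2 (new)  [load 600/1100]
  1050 → container 3 (new)  [load 1050/1100]
  800 → container 4 (new)  [load 800/1100]
  250 → container 4  [load 1050/1100]
  250 → container 2  [load 850/1100]
  400 → container 5 (new)  [load 400/1100]
  950 → container 6 (new)  [load 950/1100]
  350 → container 5  [load 750/1100]
  600 → container 7 (new)  [load 600/1100]
  800 → container 8 (new)  [load 800/1100]
  1050 → container 9 (new)  [load 1050/1100]
  400 → container 7  [load 1000/1100]
9 containers opened.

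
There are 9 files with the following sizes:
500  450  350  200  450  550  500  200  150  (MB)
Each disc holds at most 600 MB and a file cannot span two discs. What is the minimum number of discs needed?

Total = 550 + 500 + 500 + 450 + 450 + 350 + 200 + 200 + 150 = 3350 MB.
Lower bound: ⌈3350/600⌉ = 6 discs.
A packing using 7 discs:
  disc 1: 550 = 550
  disc 2: 500 = 500
  disc 3: 500 = 500
  disc 4: 450 + 150 = 600
  disc 5: 450 = 450
  disc 6: 350 + 200 = 550
  disc 7: 200 = 200
No arrangement into 6 discs stays within capacity, so 7 is optimal.

7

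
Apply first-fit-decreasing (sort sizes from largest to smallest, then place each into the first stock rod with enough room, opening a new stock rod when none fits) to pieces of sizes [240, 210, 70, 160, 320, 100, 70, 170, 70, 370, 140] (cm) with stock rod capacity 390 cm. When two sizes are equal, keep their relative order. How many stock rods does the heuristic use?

6

Sorted descending: 370, 320, 240, 210, 170, 160, 140, 100, 70, 70, 70.
  370 → stock rod 1 (new)  [load 370/390]
  320 → stock rod 2 (new)  [load 320/390]
  240 → stock rod 3 (new)  [load 240/390]
  210 → stock rod 4 (new)  [load 210/390]
  170 → stock rod 4  [load 380/390]
  160 → stock rod 5 (new)  [load 160/390]
  140 → stock rod 3  [load 380/390]
  100 → stock rod 5  [load 260/390]
  70 → stock rod 2  [load 390/390]
  70 → stock rod 5  [load 330/390]
  70 → stock rod 6 (new)  [load 70/390]
6 stock rods opened.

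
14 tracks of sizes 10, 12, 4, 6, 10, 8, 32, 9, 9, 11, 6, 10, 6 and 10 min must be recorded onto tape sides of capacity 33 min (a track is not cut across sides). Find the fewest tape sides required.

5

Total = 32 + 12 + 11 + 10 + 10 + 10 + 10 + 9 + 9 + 8 + 6 + 6 + 6 + 4 = 143 min.
Lower bound: ⌈143/33⌉ = 5 tape sides.
A packing using 5 tape sides:
  side 1: 32 = 32
  side 2: 12 + 11 + 10 = 33
  side 3: 10 + 10 + 10 = 30
  side 4: 9 + 9 + 8 + 6 = 32
  side 5: 6 + 6 + 4 = 16
This matches the lower bound, so 5 is optimal.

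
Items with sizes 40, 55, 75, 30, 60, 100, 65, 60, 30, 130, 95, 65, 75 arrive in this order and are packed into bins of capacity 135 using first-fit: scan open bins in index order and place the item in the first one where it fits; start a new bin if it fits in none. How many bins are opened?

  40 → bin 1 (new)  [load 40/135]
  55 → bin 1  [load 95/135]
  75 → bin 2 (new)  [load 75/135]
  30 → bin 1  [load 125/135]
  60 → bin 2  [load 135/135]
  100 → bin 3 (new)  [load 100/135]
  65 → bin 4 (new)  [load 65/135]
  60 → bin 4  [load 125/135]
  30 → bin 3  [load 130/135]
  130 → bin 5 (new)  [load 130/135]
  95 → bin 6 (new)  [load 95/135]
  65 → bin 7 (new)  [load 65/135]
  75 → bin 8 (new)  [load 75/135]
8 bins opened.

8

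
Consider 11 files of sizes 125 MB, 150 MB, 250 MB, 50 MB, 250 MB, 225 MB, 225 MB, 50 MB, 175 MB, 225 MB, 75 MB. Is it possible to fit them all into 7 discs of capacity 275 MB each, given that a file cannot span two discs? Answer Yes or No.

Yes

A valid assignment using 7 discs:
  disc 1: 250 = 250
  disc 2: 250 = 250
  disc 3: 225 + 50 = 275
  disc 4: 225 + 50 = 275
  disc 5: 225 = 225
  disc 6: 175 + 75 = 250
  disc 7: 150 + 125 = 275
Every load is within 275 MB, so 7 discs suffice.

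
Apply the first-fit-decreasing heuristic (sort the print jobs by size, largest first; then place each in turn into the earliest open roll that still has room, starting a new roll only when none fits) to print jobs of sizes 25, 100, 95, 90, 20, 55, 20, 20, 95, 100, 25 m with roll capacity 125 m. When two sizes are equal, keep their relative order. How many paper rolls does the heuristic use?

6

Sorted descending: 100, 100, 95, 95, 90, 55, 25, 25, 20, 20, 20.
  100 → roll 1 (new)  [load 100/125]
  100 → roll 2 (new)  [load 100/125]
  95 → roll 3 (new)  [load 95/125]
  95 → roll 4 (new)  [load 95/125]
  90 → roll 5 (new)  [load 90/125]
  55 → roll 6 (new)  [load 55/125]
  25 → roll 1  [load 125/125]
  25 → roll 2  [load 125/125]
  20 → roll 3  [load 115/125]
  20 → roll 4  [load 115/125]
  20 → roll 5  [load 110/125]
6 paper rolls opened.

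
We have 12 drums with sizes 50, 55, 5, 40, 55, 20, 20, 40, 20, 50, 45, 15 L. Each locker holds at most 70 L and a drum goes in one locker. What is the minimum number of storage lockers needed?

7

Total = 55 + 55 + 50 + 50 + 45 + 40 + 40 + 20 + 20 + 20 + 15 + 5 = 415 L.
Lower bound: ⌈415/70⌉ = 6 storage lockers.
Also, 7 drums each exceed 35 L, and no two of those can share a locker, so at least 7 storage lockers are needed.
A packing using 7 storage lockers:
  locker 1: 55 + 15 = 70
  locker 2: 55 + 5 = 60
  locker 3: 50 + 20 = 70
  locker 4: 50 + 20 = 70
  locker 5: 45 + 20 = 65
  locker 6: 40 = 40
  locker 7: 40 = 40
This matches the lower bound, so 7 is optimal.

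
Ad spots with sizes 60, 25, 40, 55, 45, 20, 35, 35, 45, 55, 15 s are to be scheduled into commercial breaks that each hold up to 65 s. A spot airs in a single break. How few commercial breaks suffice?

8

Total = 60 + 55 + 55 + 45 + 45 + 40 + 35 + 35 + 25 + 20 + 15 = 430 s.
Lower bound: ⌈430/65⌉ = 7 commercial breaks.
Also, 8 ad spots each exceed 65/2 s, and no two of those can share a break, so at least 8 commercial breaks are needed.
A packing using 8 commercial breaks:
  break 1: 60 = 60
  break 2: 55 = 55
  break 3: 55 = 55
  break 4: 45 + 20 = 65
  break 5: 45 + 15 = 60
  break 6: 40 + 25 = 65
  break 7: 35 = 35
  break 8: 35 = 35
This matches the lower bound, so 8 is optimal.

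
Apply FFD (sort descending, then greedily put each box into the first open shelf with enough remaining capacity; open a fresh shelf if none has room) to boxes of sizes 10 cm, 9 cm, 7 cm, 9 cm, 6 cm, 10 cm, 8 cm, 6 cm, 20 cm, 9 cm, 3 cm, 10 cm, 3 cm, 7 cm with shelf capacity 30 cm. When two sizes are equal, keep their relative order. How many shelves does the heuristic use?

Sorted descending: 20, 10, 10, 10, 9, 9, 9, 8, 7, 7, 6, 6, 3, 3.
  20 → shelf 1 (new)  [load 20/30]
  10 → shelf 1  [load 30/30]
  10 → shelf 2 (new)  [load 10/30]
  10 → shelf 2  [load 20/30]
  9 → shelf 2  [load 29/30]
  9 → shelf 3 (new)  [load 9/30]
  9 → shelf 3  [load 18/30]
  8 → shelf 3  [load 26/30]
  7 → shelf 4 (new)  [load 7/30]
  7 → shelf 4  [load 14/30]
  6 → shelf 4  [load 20/30]
  6 → shelf 4  [load 26/30]
  3 → shelf 3  [load 29/30]
  3 → shelf 4  [load 29/30]
4 shelves opened.

4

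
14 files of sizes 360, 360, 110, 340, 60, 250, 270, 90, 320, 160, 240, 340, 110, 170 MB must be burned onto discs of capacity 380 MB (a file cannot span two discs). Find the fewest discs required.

Total = 360 + 360 + 340 + 340 + 320 + 270 + 250 + 240 + 170 + 160 + 110 + 110 + 90 + 60 = 3180 MB.
Lower bound: ⌈3180/380⌉ = 9 discs.
A packing using 9 discs:
  disc 1: 360 = 360
  disc 2: 360 = 360
  disc 3: 340 = 340
  disc 4: 340 = 340
  disc 5: 320 + 60 = 380
  disc 6: 270 + 110 = 380
  disc 7: 250 + 110 = 360
  disc 8: 240 + 90 = 330
  disc 9: 170 + 160 = 330
This matches the lower bound, so 9 is optimal.

9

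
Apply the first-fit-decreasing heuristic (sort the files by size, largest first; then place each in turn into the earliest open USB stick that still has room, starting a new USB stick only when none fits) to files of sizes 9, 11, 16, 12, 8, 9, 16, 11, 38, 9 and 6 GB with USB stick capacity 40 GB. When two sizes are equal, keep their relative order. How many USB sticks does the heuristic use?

Sorted descending: 38, 16, 16, 12, 11, 11, 9, 9, 9, 8, 6.
  38 → USB stick 1 (new)  [load 38/40]
  16 → USB stick 2 (new)  [load 16/40]
  16 → USB stick 2  [load 32/40]
  12 → USB stick 3 (new)  [load 12/40]
  11 → USB stick 3  [load 23/40]
  11 → USB stick 3  [load 34/40]
  9 → USB stick 4 (new)  [load 9/40]
  9 → USB stick 4  [load 18/40]
  9 → USB stick 4  [load 27/40]
  8 → USB stick 2  [load 40/40]
  6 → USB stick 3  [load 40/40]
4 USB sticks opened.

4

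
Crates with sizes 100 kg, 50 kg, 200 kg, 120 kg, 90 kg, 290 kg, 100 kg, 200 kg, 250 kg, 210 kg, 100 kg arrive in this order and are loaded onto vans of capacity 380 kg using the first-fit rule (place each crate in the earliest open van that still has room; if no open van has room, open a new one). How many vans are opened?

6

  100 → van 1 (new)  [load 100/380]
  50 → van 1  [load 150/380]
  200 → van 1  [load 350/380]
  120 → van 2 (new)  [load 120/380]
  90 → van 2  [load 210/380]
  290 → van 3 (new)  [load 290/380]
  100 → van 2  [load 310/380]
  200 → van 4 (new)  [load 200/380]
  250 → van 5 (new)  [load 250/380]
  210 → van 6 (new)  [load 210/380]
  100 → van 4  [load 300/380]
6 vans opened.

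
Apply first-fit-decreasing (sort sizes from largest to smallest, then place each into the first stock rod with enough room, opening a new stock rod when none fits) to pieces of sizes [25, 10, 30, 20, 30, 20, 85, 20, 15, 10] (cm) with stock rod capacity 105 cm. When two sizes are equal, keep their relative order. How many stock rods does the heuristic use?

Sorted descending: 85, 30, 30, 25, 20, 20, 20, 15, 10, 10.
  85 → stock rod 1 (new)  [load 85/105]
  30 → stock rod 2 (new)  [load 30/105]
  30 → stock rod 2  [load 60/105]
  25 → stock rod 2  [load 85/105]
  20 → stock rod 1  [load 105/105]
  20 → stock rod 2  [load 105/105]
  20 → stock rod 3 (new)  [load 20/105]
  15 → stock rod 3  [load 35/105]
  10 → stock rod 3  [load 45/105]
  10 → stock rod 3  [load 55/105]
3 stock rods opened.

3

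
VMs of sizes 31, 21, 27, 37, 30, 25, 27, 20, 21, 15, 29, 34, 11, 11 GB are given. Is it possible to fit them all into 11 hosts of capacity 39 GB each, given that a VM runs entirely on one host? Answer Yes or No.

A valid assignment using 11 hosts:
  host 1: 37 = 37
  host 2: 34 = 34
  host 3: 31 = 31
  host 4: 30 = 30
  host 5: 29 = 29
  host 6: 27 + 11 = 38
  host 7: 27 + 11 = 38
  host 8: 25 = 25
  host 9: 21 + 15 = 36
  host 10: 21 = 21
  host 11: 20 = 20
Every load is within 39 GB, so 11 hosts suffice.

Yes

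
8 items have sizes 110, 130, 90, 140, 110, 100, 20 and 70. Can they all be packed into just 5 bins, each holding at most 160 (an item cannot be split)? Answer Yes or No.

No

Total = 770; ⌈770/160⌉ = 5.
6 items each exceed half the capacity and cannot share a bin, forcing at least 6 bins.
At least 6 bins are required, but only 5 are allowed.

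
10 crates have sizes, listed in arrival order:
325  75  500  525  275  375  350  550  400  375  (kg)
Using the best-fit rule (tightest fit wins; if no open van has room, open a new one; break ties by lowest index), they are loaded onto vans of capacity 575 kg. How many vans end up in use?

9

  325 → van 1 (new)  [load 325/575]
  75 → van 1  [load 400/575]
  500 → van 2 (new)  [load 500/575]
  525 → van 3 (new)  [load 525/575]
  275 → van 4 (new)  [load 275/575]
  375 → van 5 (new)  [load 375/575]
  350 → van 6 (new)  [load 350/575]
  550 → van 7 (new)  [load 550/575]
  400 → van 8 (new)  [load 400/575]
  375 → van 9 (new)  [load 375/575]
9 vans opened.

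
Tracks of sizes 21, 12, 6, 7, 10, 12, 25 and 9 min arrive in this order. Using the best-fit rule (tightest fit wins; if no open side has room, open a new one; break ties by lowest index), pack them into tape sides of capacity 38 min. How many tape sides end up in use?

  21 → side 1 (new)  [load 21/38]
  12 → side 1  [load 33/38]
  6 → side 2 (new)  [load 6/38]
  7 → side 2  [load 13/38]
  10 → side 2  [load 23/38]
  12 → side 2  [load 35/38]
  25 → side 3 (new)  [load 25/38]
  9 → side 3  [load 34/38]
3 tape sides opened.

3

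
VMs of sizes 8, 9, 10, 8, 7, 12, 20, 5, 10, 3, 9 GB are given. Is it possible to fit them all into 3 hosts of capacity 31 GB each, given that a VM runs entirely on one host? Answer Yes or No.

No

Total = 101 GB; ⌈101/31⌉ = 4.
At least 4 hosts are required, but only 3 are allowed.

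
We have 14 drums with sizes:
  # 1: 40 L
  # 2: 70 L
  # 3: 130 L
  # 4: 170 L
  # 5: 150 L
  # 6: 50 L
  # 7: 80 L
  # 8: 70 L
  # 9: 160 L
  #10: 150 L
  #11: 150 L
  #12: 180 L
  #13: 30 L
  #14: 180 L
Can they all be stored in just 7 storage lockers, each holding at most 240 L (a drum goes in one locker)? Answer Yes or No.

Total = 1610 L; ⌈1610/240⌉ = 7.
8 drums each exceed half the capacity and cannot share a locker, forcing at least 8 storage lockers.
At least 8 storage lockers are required, but only 7 are allowed.

No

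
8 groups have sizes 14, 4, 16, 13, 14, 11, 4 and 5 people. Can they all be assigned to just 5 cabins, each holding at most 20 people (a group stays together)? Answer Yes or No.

Yes

A valid assignment using 5 cabins:
  cabin 1: 16 + 4 = 20
  cabin 2: 14 + 5 = 19
  cabin 3: 14 + 4 = 18
  cabin 4: 13 = 13
  cabin 5: 11 = 11
Every load is within 20 people, so 5 cabins suffice.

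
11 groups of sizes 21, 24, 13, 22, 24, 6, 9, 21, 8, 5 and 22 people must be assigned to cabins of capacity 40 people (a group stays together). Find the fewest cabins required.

Total = 24 + 24 + 22 + 22 + 21 + 21 + 13 + 9 + 8 + 6 + 5 = 175 people.
Lower bound: ⌈175/40⌉ = 5 cabins.
Also, 6 groups each exceed 20 people, and no two of those can share a cabin, so at least 6 cabins are needed.
A packing using 6 cabins:
  cabin 1: 24 + 13 = 37
  cabin 2: 24 + 9 + 6 = 39
  cabin 3: 22 + 8 + 5 = 35
  cabin 4: 22 = 22
  cabin 5: 21 = 21
  cabin 6: 21 = 21
This matches the lower bound, so 6 is optimal.

6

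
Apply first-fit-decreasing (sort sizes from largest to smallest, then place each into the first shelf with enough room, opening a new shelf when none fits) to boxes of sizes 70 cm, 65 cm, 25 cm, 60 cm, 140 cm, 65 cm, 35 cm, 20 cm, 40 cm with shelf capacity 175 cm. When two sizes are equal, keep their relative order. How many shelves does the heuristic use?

3

Sorted descending: 140, 70, 65, 65, 60, 40, 35, 25, 20.
  140 → shelf 1 (new)  [load 140/175]
  70 → shelf 2 (new)  [load 70/175]
  65 → shelf 2  [load 135/175]
  65 → shelf 3 (new)  [load 65/175]
  60 → shelf 3  [load 125/175]
  40 → shelf 2  [load 175/175]
  35 → shelf 1  [load 175/175]
  25 → shelf 3  [load 150/175]
  20 → shelf 3  [load 170/175]
3 shelves opened.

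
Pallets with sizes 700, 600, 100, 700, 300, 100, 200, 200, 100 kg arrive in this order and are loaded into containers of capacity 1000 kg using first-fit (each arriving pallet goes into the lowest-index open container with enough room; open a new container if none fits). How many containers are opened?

4

  700 → container 1 (new)  [load 700/1000]
  600 → container 2 (new)  [load 600/1000]
  100 → container 1  [load 800/1000]
  700 → container 3 (new)  [load 700/1000]
  300 → container 2  [load 900/1000]
  100 → container 1  [load 900/1000]
  200 → container 3  [load 900/1000]
  200 → container 4 (new)  [load 200/1000]
  100 → container 1  [load 1000/1000]
4 containers opened.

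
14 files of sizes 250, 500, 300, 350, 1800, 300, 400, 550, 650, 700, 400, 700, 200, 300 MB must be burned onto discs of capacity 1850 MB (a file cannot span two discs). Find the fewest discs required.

5

Total = 1800 + 700 + 700 + 650 + 550 + 500 + 400 + 400 + 350 + 300 + 300 + 300 + 250 + 200 = 7400 MB.
Lower bound: ⌈7400/1850⌉ = 4 discs.
A packing using 5 discs:
  disc 1: 1800 = 1800
  disc 2: 700 + 700 + 400 = 1800
  disc 3: 650 + 550 + 500 = 1700
  disc 4: 400 + 350 + 300 + 300 + 300 + 200 = 1850
  disc 5: 250 = 250
No arrangement into 4 discs stays within capacity, so 5 is optimal.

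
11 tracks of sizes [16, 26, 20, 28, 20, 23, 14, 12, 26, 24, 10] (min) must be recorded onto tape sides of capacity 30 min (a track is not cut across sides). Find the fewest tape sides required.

9

Total = 28 + 26 + 26 + 24 + 23 + 20 + 20 + 16 + 14 + 12 + 10 = 219 min.
Lower bound: ⌈219/30⌉ = 8 tape sides.
A packing using 9 tape sides:
  side 1: 28 = 28
  side 2: 26 = 26
  side 3: 26 = 26
  side 4: 24 = 24
  side 5: 23 = 23
  side 6: 20 + 10 = 30
  side 7: 20 = 20
  side 8: 16 + 14 = 30
  side 9: 12 = 12
No arrangement into 8 tape sides stays within capacity, so 9 is optimal.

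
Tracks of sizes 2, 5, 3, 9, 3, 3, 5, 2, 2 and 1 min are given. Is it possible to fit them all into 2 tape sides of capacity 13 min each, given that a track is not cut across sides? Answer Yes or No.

Total = 35 min; ⌈35/13⌉ = 3.
At least 3 tape sides are required, but only 2 are allowed.

No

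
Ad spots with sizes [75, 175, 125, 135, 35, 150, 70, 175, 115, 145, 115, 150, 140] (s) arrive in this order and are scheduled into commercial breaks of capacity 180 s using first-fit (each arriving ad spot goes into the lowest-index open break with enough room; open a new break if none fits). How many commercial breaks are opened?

  75 → break 1 (new)  [load 75/180]
  175 → break 2 (new)  [load 175/180]
  125 → break 3 (new)  [load 125/180]
  135 → break 4 (new)  [load 135/180]
  35 → break 1  [load 110/180]
  150 → break 5 (new)  [load 150/180]
  70 → break 1  [load 180/180]
  175 → break 6 (new)  [load 175/180]
  115 → break 7 (new)  [load 115/180]
  145 → break 8 (new)  [load 145/180]
  115 → break 9 (new)  [load 115/180]
  150 → break 10 (new)  [load 150/180]
  140 → break 11 (new)  [load 140/180]
11 commercial breaks opened.

11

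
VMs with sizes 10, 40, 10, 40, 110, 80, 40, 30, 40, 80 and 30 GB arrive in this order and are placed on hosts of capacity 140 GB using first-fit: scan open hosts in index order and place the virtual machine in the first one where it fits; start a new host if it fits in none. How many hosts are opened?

  10 → host 1 (new)  [load 10/140]
  40 → host 1  [load 50/140]
  10 → host 1  [load 60/140]
  40 → host 1  [load 100/140]
  110 → host 2 (new)  [load 110/140]
  80 → host 3 (new)  [load 80/140]
  40 → host 1  [load 140/140]
  30 → host 2  [load 140/140]
  40 → host 3  [load 120/140]
  80 → host 4 (new)  [load 80/140]
  30 → host 4  [load 110/140]
4 hosts opened.

4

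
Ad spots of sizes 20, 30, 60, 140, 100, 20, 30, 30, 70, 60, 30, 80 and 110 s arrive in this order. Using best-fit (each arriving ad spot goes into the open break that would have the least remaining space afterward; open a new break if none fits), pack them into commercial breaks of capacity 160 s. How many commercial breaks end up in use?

  20 → break 1 (new)  [load 20/160]
  30 → break 1  [load 50/160]
  60 → break 1  [load 110/160]
  140 → break 2 (new)  [load 140/160]
  100 → break 3 (new)  [load 100/160]
  20 → break 2  [load 160/160]
  30 → break 1  [load 140/160]
  30 → break 3  [load 130/160]
  70 → break 4 (new)  [load 70/160]
  60 → break 4  [load 130/160]
  30 → break 3  [load 160/160]
  80 → break 5 (new)  [load 80/160]
  110 → break 6 (new)  [load 110/160]
6 commercial breaks opened.

6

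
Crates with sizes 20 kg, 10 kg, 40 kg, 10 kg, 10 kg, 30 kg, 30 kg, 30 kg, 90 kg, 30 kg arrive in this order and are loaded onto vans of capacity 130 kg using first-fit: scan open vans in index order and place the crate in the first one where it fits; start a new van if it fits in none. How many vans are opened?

3

  20 → van 1 (new)  [load 20/130]
  10 → van 1  [load 30/130]
  40 → van 1  [load 70/130]
  10 → van 1  [load 80/130]
  10 → van 1  [load 90/130]
  30 → van 1  [load 120/130]
  30 → van 2 (new)  [load 30/130]
  30 → van 2  [load 60/130]
  90 → van 3 (new)  [load 90/130]
  30 → van 2  [load 90/130]
3 vans opened.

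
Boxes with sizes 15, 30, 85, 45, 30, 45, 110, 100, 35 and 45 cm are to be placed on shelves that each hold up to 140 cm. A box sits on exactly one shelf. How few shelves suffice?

4

Total = 110 + 100 + 85 + 45 + 45 + 45 + 35 + 30 + 30 + 15 = 540 cm.
Lower bound: ⌈540/140⌉ = 4 shelves.
A packing using 4 shelves:
  shelf 1: 110 + 30 = 140
  shelf 2: 100 + 35 = 135
  shelf 3: 85 + 45 = 130
  shelf 4: 45 + 45 + 30 + 15 = 135
This matches the lower bound, so 4 is optimal.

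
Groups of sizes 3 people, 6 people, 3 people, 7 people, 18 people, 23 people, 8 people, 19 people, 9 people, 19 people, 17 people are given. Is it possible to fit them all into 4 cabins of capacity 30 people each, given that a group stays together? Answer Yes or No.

Total = 132 people; ⌈132/30⌉ = 5.
At least 5 cabins are required, but only 4 are allowed.

No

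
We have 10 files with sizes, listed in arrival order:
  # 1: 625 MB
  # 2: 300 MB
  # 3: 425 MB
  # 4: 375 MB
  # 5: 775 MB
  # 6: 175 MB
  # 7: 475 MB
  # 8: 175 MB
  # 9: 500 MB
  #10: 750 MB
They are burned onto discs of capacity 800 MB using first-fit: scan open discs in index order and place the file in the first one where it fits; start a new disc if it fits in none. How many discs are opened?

  625 → disc 1 (new)  [load 625/800]
  300 → disc 2 (new)  [load 300/800]
  425 → disc 2  [load 725/800]
  375 → disc 3 (new)  [load 375/800]
  775 → disc 4 (new)  [load 775/800]
  175 → disc 1  [load 800/800]
  475 → disc 5 (new)  [load 475/800]
  175 → disc 3  [load 550/800]
  500 → disc 6 (new)  [load 500/800]
  750 → disc 7 (new)  [load 750/800]
7 discs opened.

7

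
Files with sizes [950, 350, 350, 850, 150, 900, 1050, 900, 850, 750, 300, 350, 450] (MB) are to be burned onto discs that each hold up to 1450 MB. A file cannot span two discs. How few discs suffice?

7

Total = 1050 + 950 + 900 + 900 + 850 + 850 + 750 + 450 + 350 + 350 + 350 + 300 + 150 = 8200 MB.
Lower bound: ⌈8200/1450⌉ = 6 discs.
Also, 7 files each exceed 725 MB, and no two of those can share a disc, so at least 7 discs are needed.
A packing using 7 discs:
  disc 1: 1050 + 350 = 1400
  disc 2: 950 + 450 = 1400
  disc 3: 900 + 350 + 150 = 1400
  disc 4: 900 + 350 = 1250
  disc 5: 850 + 300 = 1150
  disc 6: 850 = 850
  disc 7: 750 = 750
This matches the lower bound, so 7 is optimal.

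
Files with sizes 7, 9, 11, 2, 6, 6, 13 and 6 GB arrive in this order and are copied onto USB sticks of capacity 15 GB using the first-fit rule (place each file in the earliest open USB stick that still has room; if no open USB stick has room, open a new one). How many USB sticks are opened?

5

  7 → USB stick 1 (new)  [load 7/15]
  9 → USB stick 2 (new)  [load 9/15]
  11 → USB stick 3 (new)  [load 11/15]
  2 → USB stick 1  [load 9/15]
  6 → USB stick 1  [load 15/15]
  6 → USB stick 2  [load 15/15]
  13 → USB stick 4 (new)  [load 13/15]
  6 → USB stick 5 (new)  [load 6/15]
5 USB sticks opened.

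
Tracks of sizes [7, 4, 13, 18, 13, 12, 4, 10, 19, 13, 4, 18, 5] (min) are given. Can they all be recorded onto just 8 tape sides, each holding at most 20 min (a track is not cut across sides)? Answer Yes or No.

Yes

A valid assignment using 8 tape sides:
  side 1: 19 = 19
  side 2: 18 = 18
  side 3: 18 = 18
  side 4: 13 + 7 = 20
  side 5: 13 + 5 = 18
  side 6: 13 + 4 = 17
  side 7: 12 + 4 + 4 = 20
  side 8: 10 = 10
Every load is within 20 min, so 8 tape sides suffice.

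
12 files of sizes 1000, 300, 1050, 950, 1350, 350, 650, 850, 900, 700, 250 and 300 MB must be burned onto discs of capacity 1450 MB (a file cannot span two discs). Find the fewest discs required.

Total = 1350 + 1050 + 1000 + 950 + 900 + 850 + 700 + 650 + 350 + 300 + 300 + 250 = 8650 MB.
Lower bound: ⌈8650/1450⌉ = 6 discs.
A packing using 7 discs:
  disc 1: 1350 = 1350
  disc 2: 1050 + 350 = 1400
  disc 3: 1000 + 300 = 1300
  disc 4: 950 + 300 = 1250
  disc 5: 900 + 250 = 1150
  disc 6: 850 = 850
  disc 7: 700 + 650 = 1350
No arrangement into 6 discs stays within capacity, so 7 is optimal.

7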